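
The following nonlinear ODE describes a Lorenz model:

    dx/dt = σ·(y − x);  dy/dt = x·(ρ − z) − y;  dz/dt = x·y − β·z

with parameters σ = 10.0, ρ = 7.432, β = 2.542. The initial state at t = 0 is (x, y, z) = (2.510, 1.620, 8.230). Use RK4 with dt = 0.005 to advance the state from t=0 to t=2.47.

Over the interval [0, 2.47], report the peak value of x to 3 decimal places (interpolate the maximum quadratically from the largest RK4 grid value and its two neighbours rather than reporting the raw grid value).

max x = 5.495

t=0.000: state=(2.510, 1.620, 8.230)
step 1 (dt=0.005): k1=(-8.900, -3.623, -16.854), k2=(-8.768, -3.491, -16.806), k3=(-8.768, -3.492, -16.805), k4=(-8.636, -3.363, -16.755); state += dt/6·(k1+2k2+2k3+k4)
t=0.005: state=(2.466, 1.603, 8.146)
t=0.010: state=(2.424, 1.586, 8.062)
t=0.015: state=(2.382, 1.571, 7.979)
continuing one RK4 step at a time; state shown every 20 steps (Δt=0.1):
t=0.100: state=(1.871, 1.462, 6.668)
t=0.200: state=(1.638, 1.556, 5.399)
t=0.300: state=(1.670, 1.805, 4.429)
t=0.400: state=(1.894, 2.203, 3.748)
t=0.500: state=(2.287, 2.767, 3.365)
t=0.600: state=(2.854, 3.508, 3.325)
t=0.700: state=(3.584, 4.380, 3.709)
t=0.800: state=(4.405, 5.219, 4.592)
t=0.900: state=(5.130, 5.717, 5.906)
t=1.000: state=(5.487, 5.582, 7.279)
t=1.100: state=(5.305, 4.868, 8.163)
t=1.200: state=(4.704, 3.996, 8.286)
t=1.300: state=(4.000, 3.344, 7.818)
t=1.400: state=(3.448, 3.014, 7.091)
t=1.500: state=(3.138, 2.950, 6.354)
t=1.600: state=(3.059, 3.080, 5.744)
t=1.700: state=(3.166, 3.352, 5.335)
t=1.800: state=(3.416, 3.722, 5.165)
t=1.900: state=(3.761, 4.133, 5.254)
t=2.000: state=(4.136, 4.501, 5.590)
t=2.100: state=(4.459, 4.724, 6.100)
t=2.200: state=(4.641, 4.730, 6.646)
t=2.300: state=(4.632, 4.528, 7.060)
t=2.400: state=(4.452, 4.211, 7.230)
t=2.470: state=(4.267, 3.988, 7.196)
largest grid value and its neighbours: x(1.010)=5.49404, x(1.015)=5.49520, x(1.020)=5.49493
parabola through these three points peaks at t≈1.017 with x≈5.49527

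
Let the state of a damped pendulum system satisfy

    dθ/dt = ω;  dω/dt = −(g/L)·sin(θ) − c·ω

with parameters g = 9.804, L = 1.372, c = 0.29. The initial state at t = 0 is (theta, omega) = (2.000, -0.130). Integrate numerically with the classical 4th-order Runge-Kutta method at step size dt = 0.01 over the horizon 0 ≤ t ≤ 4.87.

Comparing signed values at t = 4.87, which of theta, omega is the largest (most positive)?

t=0.000: state=(2.000, -0.130)
step 1 (dt=0.01): k1=(-0.130, -6.460), k2=(-0.162, -6.452), k3=(-0.162, -6.453), k4=(-0.195, -6.446); state += dt/6·(k1+2k2+2k3+k4)
t=0.010: state=(1.998, -0.195)
t=0.020: state=(1.996, -0.259)
t=0.030: state=(1.993, -0.323)
continuing one RK4 step at a time; state shown every 20 steps (Δt=0.2):
t=0.200: state=(1.846, -1.415)
t=0.400: state=(1.433, -2.708)
t=0.600: state=(0.776, -3.782)
t=0.800: state=(-0.027, -4.065)
t=1.000: state=(-0.777, -3.285)
t=1.200: state=(-1.300, -1.899)
t=1.400: state=(-1.531, -0.418)
t=1.600: state=(-1.472, 0.992)
t=1.800: state=(-1.142, 2.277)
t=2.000: state=(-0.585, 3.202)
t=2.200: state=(0.087, 3.357)
t=2.400: state=(0.698, 2.626)
t=2.600: state=(1.103, 1.379)
t=2.800: state=(1.241, 0.010)
t=3.000: state=(1.112, -1.282)
t=3.200: state=(0.745, -2.328)
t=3.400: state=(0.216, -2.839)
t=3.600: state=(-0.339, -2.585)
t=3.800: state=(-0.775, -1.691)
t=4.000: state=(-0.996, -0.505)
t=4.200: state=(-0.976, 0.696)
t=4.400: state=(-0.730, 1.714)
t=4.600: state=(-0.318, 2.317)
t=4.800: state=(0.155, 2.295)
t=4.870: state=(0.310, 2.134)
compare at T: theta=0.310, omega=2.134

largest component: omega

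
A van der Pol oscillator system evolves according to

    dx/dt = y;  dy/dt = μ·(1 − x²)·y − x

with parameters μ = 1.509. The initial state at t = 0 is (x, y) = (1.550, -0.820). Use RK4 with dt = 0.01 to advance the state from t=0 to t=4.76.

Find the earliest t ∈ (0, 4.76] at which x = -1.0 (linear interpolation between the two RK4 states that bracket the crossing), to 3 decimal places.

t=0.000: state=(1.550, -0.820)
step 1 (dt=0.01): k1=(-0.820, 0.185), k2=(-0.819, 0.172), k3=(-0.819, 0.172), k4=(-0.818, 0.159); state += dt/6·(k1+2k2+2k3+k4)
t=0.010: state=(1.542, -0.818)
t=0.020: state=(1.534, -0.817)
t=0.030: state=(1.525, -0.816)
continuing one RK4 step at a time; state shown every 20 steps (Δt=0.2):
t=0.200: state=(1.387, -0.828)
t=0.400: state=(1.214, -0.908)
t=0.600: state=(1.019, -1.058)
t=0.800: state=(0.784, -1.304)
t=1.000: state=(0.488, -1.696)
t=1.200: state=(0.092, -2.295)
t=1.400: state=(-0.440, -3.022)
t=1.570: state=(-0.986, -3.286)
next step: t=1.580: state=(-1.019, -3.276) — x has crossed -1.0
linear interpolation between t=1.570 (-0.98634) and t=1.580 (-1.01915) → t≈1.574

t = 1.574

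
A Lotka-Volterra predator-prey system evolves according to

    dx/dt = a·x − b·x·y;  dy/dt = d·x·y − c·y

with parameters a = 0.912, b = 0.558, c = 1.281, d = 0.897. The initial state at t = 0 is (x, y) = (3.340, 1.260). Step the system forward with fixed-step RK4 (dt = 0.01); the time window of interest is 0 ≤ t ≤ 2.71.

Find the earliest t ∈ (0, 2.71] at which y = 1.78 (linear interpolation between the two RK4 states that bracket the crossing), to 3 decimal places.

t=0.000: state=(3.340, 1.260)
step 1 (dt=0.01): k1=(0.698, 2.161), k2=(0.678, 2.183), k3=(0.678, 2.183), k4=(0.658, 2.206); state += dt/6·(k1+2k2+2k3+k4)
t=0.010: state=(3.347, 1.282)
t=0.020: state=(3.353, 1.304)
t=0.030: state=(3.359, 1.327)
continuing one RK4 step at a time; state shown every 10 steps (Δt=0.1):
t=0.100: state=(3.389, 1.499)
t=0.190: state=(3.390, 1.757)
next step: t=0.200: state=(3.388, 1.788) — y has crossed 1.78
linear interpolation between t=0.190 (1.75724) and t=0.200 (1.78842) → t≈0.197

t = 0.197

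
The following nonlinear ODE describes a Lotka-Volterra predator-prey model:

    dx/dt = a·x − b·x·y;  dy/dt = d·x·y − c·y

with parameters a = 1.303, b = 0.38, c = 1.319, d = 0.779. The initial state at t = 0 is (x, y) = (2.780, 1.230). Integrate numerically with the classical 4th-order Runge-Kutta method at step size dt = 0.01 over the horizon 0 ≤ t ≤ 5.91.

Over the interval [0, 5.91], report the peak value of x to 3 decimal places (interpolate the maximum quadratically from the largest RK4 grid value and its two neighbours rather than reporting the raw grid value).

max x = 4.066

t=0.000: state=(2.780, 1.230)
step 1 (dt=0.01): k1=(2.323, 1.041), k2=(2.327, 1.057), k3=(2.327, 1.057), k4=(2.331, 1.073); state += dt/6·(k1+2k2+2k3+k4)
t=0.010: state=(2.803, 1.241)
t=0.020: state=(2.827, 1.251)
t=0.030: state=(2.850, 1.263)
continuing one RK4 step at a time; state shown every 20 steps (Δt=0.2):
t=0.200: state=(3.254, 1.512)
t=0.400: state=(3.702, 1.998)
t=0.600: state=(4.012, 2.806)
t=0.800: state=(4.024, 4.051)
t=1.000: state=(3.614, 5.673)
t=1.200: state=(2.864, 7.238)
t=1.400: state=(2.060, 8.150)
t=1.600: state=(1.429, 8.191)
t=1.800: state=(1.015, 7.592)
t=2.000: state=(0.765, 6.688)
t=2.200: state=(0.620, 5.716)
t=2.400: state=(0.539, 4.802)
t=2.600: state=(0.501, 3.999)
t=2.800: state=(0.493, 3.318)
t=3.000: state=(0.508, 2.755)
t=3.200: state=(0.545, 2.296)
t=3.400: state=(0.603, 1.928)
t=3.600: state=(0.683, 1.637)
t=3.800: state=(0.790, 1.409)
t=4.000: state=(0.927, 1.237)
t=4.200: state=(1.101, 1.112)
t=4.400: state=(1.317, 1.031)
t=4.600: state=(1.584, 0.992)
t=4.800: state=(1.906, 0.999)
t=5.000: state=(2.288, 1.063)
t=5.200: state=(2.725, 1.206)
t=5.400: state=(3.198, 1.469)
t=5.600: state=(3.653, 1.926)
t=5.800: state=(3.987, 2.689)
t=5.910: state=(4.063, 3.287)
largest grid value and its neighbours: x(0.700)=4.06556, x(0.710)=4.06597, x(0.720)=4.06540
parabola through these three points peaks at t≈0.709 with x≈4.06597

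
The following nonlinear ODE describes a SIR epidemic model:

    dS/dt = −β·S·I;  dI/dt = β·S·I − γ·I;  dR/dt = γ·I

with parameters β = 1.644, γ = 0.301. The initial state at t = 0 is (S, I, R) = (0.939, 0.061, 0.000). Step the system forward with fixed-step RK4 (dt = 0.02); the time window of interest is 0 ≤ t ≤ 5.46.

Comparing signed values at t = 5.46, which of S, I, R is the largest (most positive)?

t=0.000: state=(0.939, 0.061, 0.000)
step 1 (dt=0.02): k1=(-0.094, 0.076, 0.018), k2=(-0.095, 0.077, 0.019), k3=(-0.095, 0.077, 0.019), k4=(-0.096, 0.078, 0.019); state += dt/6·(k1+2k2+2k3+k4)
t=0.020: state=(0.937, 0.063, 0.000)
t=0.040: state=(0.935, 0.064, 0.001)
t=0.060: state=(0.933, 0.066, 0.001)
continuing one RK4 step at a time; state shown every 10 steps (Δt=0.2):
t=0.200: state=(0.918, 0.078, 0.004)
t=0.400: state=(0.892, 0.099, 0.009)
t=0.600: state=(0.860, 0.124, 0.016)
t=0.800: state=(0.821, 0.154, 0.025)
t=1.000: state=(0.776, 0.189, 0.035)
t=1.200: state=(0.725, 0.228, 0.047)
t=1.400: state=(0.668, 0.269, 0.062)
t=1.600: state=(0.607, 0.313, 0.080)
t=1.800: state=(0.544, 0.356, 0.100)
t=2.000: state=(0.481, 0.397, 0.123)
t=2.200: state=(0.419, 0.433, 0.148)
t=2.400: state=(0.362, 0.464, 0.175)
t=2.600: state=(0.309, 0.487, 0.203)
t=2.800: state=(0.263, 0.504, 0.233)
t=3.000: state=(0.222, 0.514, 0.264)
t=3.200: state=(0.188, 0.518, 0.295)
t=3.400: state=(0.158, 0.516, 0.326)
t=3.600: state=(0.134, 0.509, 0.357)
t=3.800: state=(0.113, 0.499, 0.387)
t=4.000: state=(0.096, 0.487, 0.417)
t=4.200: state=(0.082, 0.472, 0.446)
t=4.400: state=(0.071, 0.456, 0.474)
t=4.600: state=(0.061, 0.438, 0.501)
t=4.800: state=(0.053, 0.421, 0.527)
t=5.000: state=(0.046, 0.402, 0.551)
t=5.200: state=(0.041, 0.384, 0.575)
t=5.400: state=(0.036, 0.366, 0.598)
t=5.460: state=(0.035, 0.361, 0.604)
compare at T: S=0.035, I=0.361, R=0.604

largest component: R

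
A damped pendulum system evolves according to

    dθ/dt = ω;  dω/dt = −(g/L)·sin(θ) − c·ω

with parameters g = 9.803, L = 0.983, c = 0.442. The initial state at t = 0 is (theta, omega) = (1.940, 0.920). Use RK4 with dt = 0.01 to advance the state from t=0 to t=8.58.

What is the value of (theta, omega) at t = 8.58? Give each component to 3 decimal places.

t=0.000: state=(1.940, 0.920)
step 1 (dt=0.01): k1=(0.920, -9.707), k2=(0.871, -9.669), k3=(0.872, -9.670), k4=(0.823, -9.633); state += dt/6·(k1+2k2+2k3+k4)
t=0.010: state=(1.949, 0.823)
t=0.020: state=(1.956, 0.727)
t=0.030: state=(1.963, 0.632)
continuing one RK4 step at a time; state shown every 50 steps (Δt=0.5):
t=0.500: state=(1.264, -3.540)
t=1.000: state=(-0.863, -3.377)
t=1.500: state=(-1.305, 1.555)
t=2.000: state=(0.235, 3.491)
t=2.500: state=(1.085, -0.451)
t=3.000: state=(0.037, -2.935)
t=3.500: state=(-0.856, -0.085)
t=4.000: state=(-0.135, 2.352)
t=4.500: state=(0.669, 0.300)
t=5.000: state=(0.158, -1.868)
t=5.500: state=(-0.525, -0.356)
t=6.000: state=(-0.150, 1.484)
t=6.500: state=(0.415, 0.341)
t=7.000: state=(0.131, -1.183)
t=7.500: state=(-0.329, -0.299)
t=8.000: state=(-0.109, 0.945)
t=8.500: state=(0.262, 0.250)
t=8.580: state=(0.274, 0.032)

(theta, omega) = (0.274, 0.032)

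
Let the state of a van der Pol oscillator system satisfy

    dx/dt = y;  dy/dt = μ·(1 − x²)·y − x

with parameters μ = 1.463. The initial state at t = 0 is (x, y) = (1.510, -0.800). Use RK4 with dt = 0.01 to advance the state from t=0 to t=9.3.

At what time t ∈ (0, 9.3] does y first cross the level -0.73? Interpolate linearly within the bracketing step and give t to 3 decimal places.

t = 1.986

t=0.000: state=(1.510, -0.800)
step 1 (dt=0.01): k1=(-0.800, -0.012), k2=(-0.800, -0.022), k3=(-0.800, -0.022), k4=(-0.800, -0.032); state += dt/6·(k1+2k2+2k3+k4)
t=0.010: state=(1.502, -0.800)
t=0.020: state=(1.494, -0.801)
t=0.030: state=(1.486, -0.801)
continuing one RK4 step at a time; state shown every 50 steps (Δt=0.5):
t=0.500: state=(1.073, -1.013)
t=1.000: state=(0.405, -1.806)
t=1.500: state=(-0.890, -3.236)
t=1.980: state=(-1.955, -0.759)
next step: t=1.990: state=(-1.962, -0.709) — y has crossed -0.73
linear interpolation between t=1.980 (-0.75920) and t=1.990 (-0.70916) → t≈1.986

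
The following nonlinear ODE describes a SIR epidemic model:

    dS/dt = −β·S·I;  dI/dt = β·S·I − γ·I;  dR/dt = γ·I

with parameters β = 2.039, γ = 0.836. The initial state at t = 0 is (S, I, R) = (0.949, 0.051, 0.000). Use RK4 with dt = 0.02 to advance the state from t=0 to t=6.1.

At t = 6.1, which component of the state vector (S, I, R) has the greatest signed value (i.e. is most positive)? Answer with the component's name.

largest component: R

t=0.000: state=(0.949, 0.051, 0.000)
step 1 (dt=0.02): k1=(-0.099, 0.056, 0.043), k2=(-0.100, 0.057, 0.043), k3=(-0.100, 0.057, 0.043), k4=(-0.101, 0.057, 0.044); state += dt/6·(k1+2k2+2k3+k4)
t=0.020: state=(0.947, 0.052, 0.001)
t=0.040: state=(0.945, 0.053, 0.002)
t=0.060: state=(0.943, 0.054, 0.003)
continuing one RK4 step at a time; state shown every 10 steps (Δt=0.2):
t=0.200: state=(0.927, 0.063, 0.010)
t=0.400: state=(0.901, 0.078, 0.021)
t=0.600: state=(0.870, 0.094, 0.036)
t=0.800: state=(0.834, 0.113, 0.053)
t=1.000: state=(0.793, 0.133, 0.074)
t=1.200: state=(0.748, 0.154, 0.098)
t=1.400: state=(0.699, 0.175, 0.125)
t=1.600: state=(0.648, 0.195, 0.156)
t=1.800: state=(0.597, 0.213, 0.190)
t=2.000: state=(0.545, 0.228, 0.227)
t=2.200: state=(0.496, 0.238, 0.266)
t=2.400: state=(0.449, 0.244, 0.307)
t=2.600: state=(0.406, 0.246, 0.348)
t=2.800: state=(0.368, 0.244, 0.389)
t=3.000: state=(0.333, 0.238, 0.429)
t=3.200: state=(0.303, 0.229, 0.468)
t=3.400: state=(0.277, 0.218, 0.505)
t=3.600: state=(0.254, 0.205, 0.541)
t=3.800: state=(0.234, 0.192, 0.574)
t=4.000: state=(0.217, 0.178, 0.605)
t=4.200: state=(0.202, 0.164, 0.634)
t=4.400: state=(0.190, 0.150, 0.660)
t=4.600: state=(0.179, 0.137, 0.684)
t=4.800: state=(0.170, 0.125, 0.706)
t=5.000: state=(0.162, 0.113, 0.726)
t=5.200: state=(0.155, 0.102, 0.743)
t=5.400: state=(0.149, 0.092, 0.760)
t=5.600: state=(0.144, 0.082, 0.774)
t=5.800: state=(0.139, 0.074, 0.787)
t=6.000: state=(0.135, 0.066, 0.799)
t=6.100: state=(0.133, 0.062, 0.804)
compare at T: S=0.133, I=0.062, R=0.804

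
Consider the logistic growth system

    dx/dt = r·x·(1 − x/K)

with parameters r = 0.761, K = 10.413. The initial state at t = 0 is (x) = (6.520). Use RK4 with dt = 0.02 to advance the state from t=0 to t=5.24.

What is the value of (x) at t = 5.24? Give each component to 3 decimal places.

(x) = (10.299)

t=0.000: state=(6.520)
step 1 (dt=0.02): k1=(1.855), k2=(1.851), k3=(1.851), k4=(1.848); state += dt/6·(k1+2k2+2k3+k4)
t=0.020: state=(6.557)
t=0.040: state=(6.594)
t=0.060: state=(6.631)
continuing one RK4 step at a time; state shown every 10 steps (Δt=0.2):
t=0.200: state=(6.883)
t=0.400: state=(7.229)
t=0.600: state=(7.555)
t=0.800: state=(7.860)
t=1.000: state=(8.142)
t=1.200: state=(8.400)
t=1.400: state=(8.636)
t=1.600: state=(8.849)
t=1.800: state=(9.041)
t=2.000: state=(9.212)
t=2.200: state=(9.365)
t=2.400: state=(9.500)
t=2.600: state=(9.619)
t=2.800: state=(9.724)
t=3.000: state=(9.815)
t=3.200: state=(9.896)
t=3.400: state=(9.965)
t=3.600: state=(10.026)
t=3.800: state=(10.079)
t=4.000: state=(10.125)
t=4.200: state=(10.165)
t=4.400: state=(10.199)
t=4.600: state=(10.229)
t=4.800: state=(10.254)
t=5.000: state=(10.276)
t=5.200: state=(10.295)
t=5.240: state=(10.299)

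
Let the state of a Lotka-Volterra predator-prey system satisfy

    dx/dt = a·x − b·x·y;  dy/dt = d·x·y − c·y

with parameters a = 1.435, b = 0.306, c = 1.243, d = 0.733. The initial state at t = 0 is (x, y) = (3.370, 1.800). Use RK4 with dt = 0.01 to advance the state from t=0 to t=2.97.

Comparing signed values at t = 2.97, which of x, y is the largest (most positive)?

largest component: y

t=0.000: state=(3.370, 1.800)
step 1 (dt=0.01): k1=(2.980, 2.209), k2=(2.981, 2.242), k3=(2.981, 2.243), k4=(2.983, 2.276); state += dt/6·(k1+2k2+2k3+k4)
t=0.010: state=(3.400, 1.822)
t=0.020: state=(3.430, 1.846)
t=0.030: state=(3.460, 1.869)
continuing one RK4 step at a time; state shown every 10 steps (Δt=0.1):
t=0.100: state=(3.668, 2.057)
t=0.200: state=(3.955, 2.403)
t=0.300: state=(4.214, 2.863)
t=0.400: state=(4.417, 3.471)
t=0.500: state=(4.532, 4.258)
t=0.600: state=(4.526, 5.245)
t=0.700: state=(4.372, 6.423)
t=0.800: state=(4.064, 7.735)
t=0.900: state=(3.628, 9.061)
t=1.000: state=(3.115, 10.248)
t=1.100: state=(2.589, 11.153)
t=1.200: state=(2.105, 11.694)
t=1.300: state=(1.693, 11.864)
t=1.400: state=(1.361, 11.712)
t=1.500: state=(1.104, 11.317)
t=1.600: state=(0.909, 10.756)
t=1.700: state=(0.763, 10.096)
t=1.800: state=(0.653, 9.389)
t=1.900: state=(0.572, 8.671)
t=2.000: state=(0.512, 7.967)
t=2.100: state=(0.468, 7.292)
t=2.200: state=(0.436, 6.657)
t=2.300: state=(0.415, 6.064)
t=2.400: state=(0.401, 5.518)
t=2.500: state=(0.394, 5.017)
t=2.600: state=(0.393, 4.560)
t=2.700: state=(0.397, 4.145)
t=2.800: state=(0.406, 3.770)
t=2.900: state=(0.420, 3.431)
t=2.970: state=(0.432, 3.215)
compare at T: x=0.432, y=3.215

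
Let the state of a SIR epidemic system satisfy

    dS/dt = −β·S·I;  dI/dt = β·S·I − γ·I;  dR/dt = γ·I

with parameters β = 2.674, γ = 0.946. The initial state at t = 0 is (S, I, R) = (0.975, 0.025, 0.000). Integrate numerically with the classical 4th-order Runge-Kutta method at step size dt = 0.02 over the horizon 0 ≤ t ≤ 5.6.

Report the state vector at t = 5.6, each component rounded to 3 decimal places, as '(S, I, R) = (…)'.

t=0.000: state=(0.975, 0.025, 0.000)
step 1 (dt=0.02): k1=(-0.065, 0.042, 0.024), k2=(-0.066, 0.042, 0.024), k3=(-0.066, 0.042, 0.024), k4=(-0.067, 0.043, 0.024); state += dt/6·(k1+2k2+2k3+k4)
t=0.020: state=(0.974, 0.026, 0.000)
t=0.040: state=(0.972, 0.027, 0.001)
t=0.060: state=(0.971, 0.028, 0.001)
continuing one RK4 step at a time; state shown every 10 steps (Δt=0.2):
t=0.200: state=(0.960, 0.035, 0.006)
t=0.400: state=(0.939, 0.048, 0.013)
t=0.600: state=(0.911, 0.065, 0.024)
t=0.800: state=(0.875, 0.087, 0.038)
t=1.000: state=(0.830, 0.113, 0.057)
t=1.200: state=(0.775, 0.144, 0.081)
t=1.400: state=(0.711, 0.177, 0.112)
t=1.600: state=(0.641, 0.211, 0.148)
t=1.800: state=(0.568, 0.241, 0.191)
t=2.000: state=(0.496, 0.265, 0.239)
t=2.200: state=(0.429, 0.281, 0.291)
t=2.400: state=(0.368, 0.287, 0.345)
t=2.600: state=(0.316, 0.285, 0.399)
t=2.800: state=(0.272, 0.276, 0.452)
t=3.000: state=(0.235, 0.262, 0.503)
t=3.200: state=(0.205, 0.244, 0.551)
t=3.400: state=(0.181, 0.224, 0.595)
t=3.600: state=(0.162, 0.203, 0.635)
t=3.800: state=(0.146, 0.182, 0.672)
t=4.000: state=(0.133, 0.162, 0.704)
t=4.200: state=(0.123, 0.144, 0.733)
t=4.400: state=(0.114, 0.127, 0.759)
t=4.600: state=(0.107, 0.111, 0.782)
t=4.800: state=(0.101, 0.097, 0.801)
t=5.000: state=(0.096, 0.085, 0.819)
t=5.200: state=(0.092, 0.074, 0.834)
t=5.400: state=(0.089, 0.064, 0.847)
t=5.600: state=(0.086, 0.056, 0.858)

(S, I, R) = (0.086, 0.056, 0.858)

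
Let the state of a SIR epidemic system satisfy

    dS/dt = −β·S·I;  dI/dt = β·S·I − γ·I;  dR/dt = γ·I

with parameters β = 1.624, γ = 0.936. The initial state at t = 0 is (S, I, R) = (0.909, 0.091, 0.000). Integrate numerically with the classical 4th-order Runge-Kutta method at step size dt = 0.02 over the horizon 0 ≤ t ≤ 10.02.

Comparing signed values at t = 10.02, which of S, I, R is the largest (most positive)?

t=0.000: state=(0.909, 0.091, 0.000)
step 1 (dt=0.02): k1=(-0.134, 0.049, 0.085), k2=(-0.135, 0.049, 0.086), k3=(-0.135, 0.049, 0.086), k4=(-0.135, 0.049, 0.086); state += dt/6·(k1+2k2+2k3+k4)
t=0.020: state=(0.906, 0.092, 0.002)
t=0.040: state=(0.904, 0.093, 0.003)
t=0.060: state=(0.901, 0.094, 0.005)
continuing one RK4 step at a time; state shown every 25 steps (Δt=0.5):
t=0.500: state=(0.836, 0.116, 0.048)
t=1.000: state=(0.754, 0.138, 0.108)
t=1.500: state=(0.669, 0.154, 0.177)
t=2.000: state=(0.588, 0.161, 0.251)
t=2.500: state=(0.516, 0.158, 0.326)
t=3.000: state=(0.456, 0.146, 0.397)
t=3.500: state=(0.408, 0.130, 0.462)
t=4.000: state=(0.369, 0.112, 0.519)
t=4.500: state=(0.340, 0.093, 0.567)
t=5.000: state=(0.317, 0.076, 0.606)
t=5.500: state=(0.300, 0.061, 0.638)
t=6.000: state=(0.287, 0.049, 0.664)
t=6.500: state=(0.277, 0.038, 0.684)
t=7.000: state=(0.270, 0.030, 0.700)
t=7.500: state=(0.264, 0.023, 0.713)
t=8.000: state=(0.260, 0.018, 0.722)
t=8.500: state=(0.256, 0.014, 0.730)
t=9.000: state=(0.254, 0.011, 0.736)
t=9.500: state=(0.252, 0.008, 0.740)
t=10.000: state=(0.250, 0.006, 0.743)
t=10.020: state=(0.250, 0.006, 0.744)
compare at T: S=0.250, I=0.006, R=0.744

largest component: R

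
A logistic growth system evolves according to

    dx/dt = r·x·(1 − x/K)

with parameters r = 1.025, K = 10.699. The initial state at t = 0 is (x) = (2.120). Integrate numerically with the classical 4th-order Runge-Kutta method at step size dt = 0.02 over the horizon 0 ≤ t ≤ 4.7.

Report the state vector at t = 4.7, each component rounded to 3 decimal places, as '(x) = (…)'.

t=0.000: state=(2.120)
step 1 (dt=0.02): k1=(1.742), k2=(1.753), k3=(1.753), k4=(1.764); state += dt/6·(k1+2k2+2k3+k4)
t=0.020: state=(2.155)
t=0.040: state=(2.191)
t=0.060: state=(2.226)
continuing one RK4 step at a time; state shown every 10 steps (Δt=0.2):
t=0.200: state=(2.490)
t=0.400: state=(2.903)
t=0.600: state=(3.356)
t=0.800: state=(3.845)
t=1.000: state=(4.363)
t=1.200: state=(4.901)
t=1.400: state=(5.449)
t=1.600: state=(5.994)
t=1.800: state=(6.526)
t=2.000: state=(7.034)
t=2.200: state=(7.511)
t=2.400: state=(7.950)
t=2.600: state=(8.348)
t=2.800: state=(8.702)
t=3.000: state=(9.014)
t=3.200: state=(9.285)
t=3.400: state=(9.518)
t=3.600: state=(9.717)
t=3.800: state=(9.885)
t=4.000: state=(10.027)
t=4.200: state=(10.145)
t=4.400: state=(10.243)
t=4.600: state=(10.325)
t=4.700: state=(10.360)

(x) = (10.360)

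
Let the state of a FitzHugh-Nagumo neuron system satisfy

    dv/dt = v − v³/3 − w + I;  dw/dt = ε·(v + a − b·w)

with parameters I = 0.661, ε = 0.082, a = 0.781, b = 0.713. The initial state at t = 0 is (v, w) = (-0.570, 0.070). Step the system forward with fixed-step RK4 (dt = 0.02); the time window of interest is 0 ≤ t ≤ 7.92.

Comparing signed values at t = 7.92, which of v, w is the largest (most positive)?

largest component: v

t=0.000: state=(-0.570, 0.070)
step 1 (dt=0.02): k1=(0.083, 0.013), k2=(0.083, 0.013), k3=(0.083, 0.013), k4=(0.084, 0.013); state += dt/6·(k1+2k2+2k3+k4)
t=0.020: state=(-0.568, 0.070)
t=0.040: state=(-0.567, 0.071)
t=0.060: state=(-0.565, 0.071)
continuing one RK4 step at a time; state shown every 25 steps (Δt=0.5):
t=0.500: state=(-0.523, 0.077)
t=1.000: state=(-0.459, 0.087)
t=1.500: state=(-0.372, 0.099)
t=2.000: state=(-0.246, 0.115)
t=2.500: state=(-0.056, 0.137)
t=3.000: state=(0.238, 0.168)
t=3.500: state=(0.679, 0.213)
t=4.000: state=(1.209, 0.276)
t=4.500: state=(1.602, 0.358)
t=5.000: state=(1.762, 0.447)
t=5.500: state=(1.792, 0.538)
t=6.000: state=(1.775, 0.626)
t=6.500: state=(1.743, 0.711)
t=7.000: state=(1.705, 0.792)
t=7.500: state=(1.665, 0.869)
t=7.920: state=(1.631, 0.930)
compare at T: v=1.631, w=0.930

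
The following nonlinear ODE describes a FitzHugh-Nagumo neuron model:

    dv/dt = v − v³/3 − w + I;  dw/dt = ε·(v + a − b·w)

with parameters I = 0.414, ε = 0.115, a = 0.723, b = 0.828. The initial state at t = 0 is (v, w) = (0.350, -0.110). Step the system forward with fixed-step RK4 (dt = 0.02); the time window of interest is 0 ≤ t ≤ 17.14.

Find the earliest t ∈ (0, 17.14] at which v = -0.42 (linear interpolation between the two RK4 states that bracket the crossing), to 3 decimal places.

t=0.000: state=(0.350, -0.110)
step 1 (dt=0.02): k1=(0.860, 0.134), k2=(0.866, 0.135), k3=(0.866, 0.135), k4=(0.872, 0.136); state += dt/6·(k1+2k2+2k3+k4)
t=0.020: state=(0.367, -0.107)
t=0.040: state=(0.385, -0.105)
t=0.060: state=(0.403, -0.102)
continuing one RK4 step at a time; state shown every 50 steps (Δt=1):
t=1.000: state=(1.359, 0.074)
t=2.000: state=(1.750, 0.325)
t=3.000: state=(1.704, 0.565)
t=4.000: state=(1.595, 0.774)
t=5.000: state=(1.472, 0.951)
t=6.000: state=(1.337, 1.098)
t=7.000: state=(1.181, 1.216)
t=8.000: state=(0.988, 1.304)
t=9.000: state=(0.709, 1.359)
t=10.000: state=(0.190, 1.367)
t=10.580: state=(-0.399, 1.336)
next step: t=10.600: state=(-0.426, 1.334) — v has crossed -0.42
linear interpolation between t=10.580 (-0.39936) and t=10.600 (-0.42555) → t≈10.596

t = 10.596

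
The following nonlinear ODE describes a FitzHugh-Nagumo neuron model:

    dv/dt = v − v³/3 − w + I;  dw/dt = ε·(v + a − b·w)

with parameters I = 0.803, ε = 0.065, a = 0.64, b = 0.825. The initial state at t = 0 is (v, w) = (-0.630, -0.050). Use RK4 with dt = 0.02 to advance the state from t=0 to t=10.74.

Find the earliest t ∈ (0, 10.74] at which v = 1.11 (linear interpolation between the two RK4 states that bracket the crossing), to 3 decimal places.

t = 2.170

t=0.000: state=(-0.630, -0.050)
step 1 (dt=0.02): k1=(0.306, 0.003), k2=(0.308, 0.004), k3=(0.308, 0.004), k4=(0.310, 0.004); state += dt/6·(k1+2k2+2k3+k4)
t=0.020: state=(-0.624, -0.050)
t=0.040: state=(-0.618, -0.050)
t=0.060: state=(-0.611, -0.050)
continuing one RK4 step at a time; state shown every 25 steps (Δt=0.5):
t=0.500: state=(-0.449, -0.046)
t=1.000: state=(-0.183, -0.034)
t=1.500: state=(0.235, -0.013)
t=2.000: state=(0.867, 0.026)
t=2.160: state=(1.096, 0.042)
next step: t=2.180: state=(1.124, 0.044) — v has crossed 1.11
linear interpolation between t=2.160 (1.09603) and t=2.180 (1.12430) → t≈2.170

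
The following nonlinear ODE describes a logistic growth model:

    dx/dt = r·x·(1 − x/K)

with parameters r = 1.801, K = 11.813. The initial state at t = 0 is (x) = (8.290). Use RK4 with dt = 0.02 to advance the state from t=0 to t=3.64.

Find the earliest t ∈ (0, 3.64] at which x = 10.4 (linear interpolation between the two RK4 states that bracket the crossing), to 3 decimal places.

t=0.000: state=(8.290)
step 1 (dt=0.02): k1=(4.453), k2=(4.420), k3=(4.420), k4=(4.387); state += dt/6·(k1+2k2+2k3+k4)
t=0.020: state=(8.378)
t=0.040: state=(8.465)
t=0.060: state=(8.551)
continuing one RK4 step at a time; state shown every 10 steps (Δt=0.2):
t=0.200: state=(9.112)
t=0.400: state=(9.789)
t=0.600: state=(10.324)
t=0.620: state=(10.370)
next step: t=0.640: state=(10.415) — x has crossed 10.4
linear interpolation between t=0.620 (10.37021) and t=0.640 (10.41521) → t≈0.633

t = 0.633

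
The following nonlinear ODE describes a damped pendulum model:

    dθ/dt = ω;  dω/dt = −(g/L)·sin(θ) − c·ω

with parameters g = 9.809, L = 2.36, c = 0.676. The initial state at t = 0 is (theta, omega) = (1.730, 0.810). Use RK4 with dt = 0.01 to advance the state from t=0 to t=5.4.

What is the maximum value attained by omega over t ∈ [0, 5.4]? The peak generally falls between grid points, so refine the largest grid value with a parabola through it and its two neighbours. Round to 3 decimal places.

max omega = 1.423

t=0.000: state=(1.730, 0.810)
step 1 (dt=0.01): k1=(0.810, -4.651), k2=(0.787, -4.633), k3=(0.787, -4.633), k4=(0.764, -4.615); state += dt/6·(k1+2k2+2k3+k4)
t=0.010: state=(1.738, 0.764)
t=0.020: state=(1.745, 0.718)
t=0.030: state=(1.752, 0.672)
continuing one RK4 step at a time; state shown every 20 steps (Δt=0.2):
t=0.200: state=(1.804, -0.053)
t=0.400: state=(1.716, -0.808)
t=0.600: state=(1.486, -1.481)
t=0.800: state=(1.131, -2.041)
t=1.000: state=(0.683, -2.391)
t=1.200: state=(0.197, -2.413)
t=1.400: state=(-0.258, -2.076)
t=1.600: state=(-0.616, -1.477)
t=1.800: state=(-0.841, -0.765)
t=2.000: state=(-0.923, -0.062)
t=2.200: state=(-0.871, 0.558)
t=2.400: state=(-0.709, 1.043)
t=2.600: state=(-0.467, 1.342)
t=2.800: state=(-0.187, 1.420)
t=3.000: state=(0.086, 1.275)
t=3.200: state=(0.312, 0.954)
t=3.400: state=(0.461, 0.535)
t=3.600: state=(0.524, 0.094)
t=3.800: state=(0.502, -0.304)
t=4.000: state=(0.409, -0.610)
t=4.200: state=(0.266, -0.791)
t=4.400: state=(0.102, -0.832)
t=4.600: state=(-0.058, -0.741)
t=4.800: state=(-0.188, -0.549)
t=5.000: state=(-0.273, -0.297)
t=5.200: state=(-0.306, -0.034)
t=5.400: state=(-0.289, 0.201)
largest grid value and its neighbours: omega(2.760)=1.42265, omega(2.770)=1.42276, omega(2.780)=1.42230
parabola through these three points peaks at t≈2.767 with omega≈1.42279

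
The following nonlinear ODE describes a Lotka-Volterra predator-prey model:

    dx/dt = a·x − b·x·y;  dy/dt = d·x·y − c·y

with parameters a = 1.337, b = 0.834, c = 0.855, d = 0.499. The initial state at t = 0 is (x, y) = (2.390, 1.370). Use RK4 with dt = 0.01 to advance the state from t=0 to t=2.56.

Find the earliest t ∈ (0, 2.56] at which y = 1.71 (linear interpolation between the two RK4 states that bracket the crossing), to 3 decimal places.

t=0.000: state=(2.390, 1.370)
step 1 (dt=0.01): k1=(0.465, 0.463), k2=(0.461, 0.465), k3=(0.460, 0.465), k4=(0.456, 0.467); state += dt/6·(k1+2k2+2k3+k4)
t=0.010: state=(2.395, 1.375)
t=0.020: state=(2.399, 1.379)
t=0.030: state=(2.404, 1.384)
continuing one RK4 step at a time; state shown every 10 steps (Δt=0.1):
t=0.100: state=(2.432, 1.419)
t=0.200: state=(2.464, 1.472)
t=0.300: state=(2.486, 1.529)
t=0.400: state=(2.495, 1.589)
t=0.500: state=(2.491, 1.652)
t=0.580: state=(2.479, 1.704)
next step: t=0.590: state=(2.477, 1.711) — y has crossed 1.71
linear interpolation between t=0.580 (1.70410) and t=0.590 (1.71061) → t≈0.589

t = 0.589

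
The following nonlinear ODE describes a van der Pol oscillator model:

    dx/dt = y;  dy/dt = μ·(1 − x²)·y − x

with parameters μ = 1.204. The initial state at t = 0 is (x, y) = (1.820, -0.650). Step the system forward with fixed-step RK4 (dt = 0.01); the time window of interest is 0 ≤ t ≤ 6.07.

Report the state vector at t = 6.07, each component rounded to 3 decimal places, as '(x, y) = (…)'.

(x, y) = (2.001, 0.229)

t=0.000: state=(1.820, -0.650)
step 1 (dt=0.01): k1=(-0.650, -0.010), k2=(-0.650, -0.016), k3=(-0.650, -0.016), k4=(-0.650, -0.022); state += dt/6·(k1+2k2+2k3+k4)
t=0.010: state=(1.813, -0.650)
t=0.020: state=(1.807, -0.650)
t=0.030: state=(1.800, -0.651)
continuing one RK4 step at a time; state shown every 20 steps (Δt=0.2):
t=0.200: state=(1.688, -0.672)
t=0.400: state=(1.549, -0.724)
t=0.600: state=(1.397, -0.804)
t=0.800: state=(1.226, -0.917)
t=1.000: state=(1.027, -1.078)
t=1.200: state=(0.790, -1.309)
t=1.400: state=(0.496, -1.644)
t=1.600: state=(0.123, -2.108)
t=1.800: state=(-0.352, -2.641)
t=2.000: state=(-0.916, -2.903)
t=2.200: state=(-1.459, -2.380)
t=2.400: state=(-1.828, -1.287)
t=2.600: state=(-1.989, -0.391)
t=2.800: state=(-2.012, 0.097)
t=3.000: state=(-1.967, 0.333)
t=3.200: state=(-1.887, 0.457)
t=3.400: state=(-1.787, 0.539)
t=3.600: state=(-1.672, 0.610)
t=3.800: state=(-1.542, 0.685)
t=4.000: state=(-1.397, 0.775)
t=4.200: state=(-1.231, 0.893)
t=4.400: state=(-1.037, 1.053)
t=4.600: state=(-0.805, 1.279)
t=4.800: state=(-0.519, 1.603)
t=5.000: state=(-0.155, 2.056)
t=5.200: state=(0.309, 2.588)
t=5.400: state=(0.866, 2.893)
t=5.600: state=(1.415, 2.448)
t=5.800: state=(1.801, 1.379)
t=6.000: state=(1.978, 0.452)
t=6.070: state=(2.001, 0.229)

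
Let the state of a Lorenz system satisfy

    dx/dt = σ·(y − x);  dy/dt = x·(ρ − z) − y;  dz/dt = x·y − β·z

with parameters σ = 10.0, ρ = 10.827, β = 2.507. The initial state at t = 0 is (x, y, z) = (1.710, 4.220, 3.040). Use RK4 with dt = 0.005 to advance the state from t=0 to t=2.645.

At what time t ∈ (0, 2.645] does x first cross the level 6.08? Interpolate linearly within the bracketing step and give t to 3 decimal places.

t=0.000: state=(1.710, 4.220, 3.040)
step 1 (dt=0.005): k1=(25.100, 9.096, -0.405), k2=(24.700, 9.563, -0.097), k3=(24.722, 9.553, -0.102), k4=(24.342, 10.011, 0.205); state += dt/6·(k1+2k2+2k3+k4)
t=0.005: state=(1.834, 4.268, 3.040)
t=0.010: state=(1.954, 4.320, 3.042)
t=0.015: state=(2.070, 4.377, 3.048)
continuing one RK4 step at a time; state shown every 20 steps (Δt=0.1):
t=0.100: state=(3.833, 5.850, 3.644)
t=0.200: state=(5.953, 8.137, 5.939)
t=0.205: state=(6.062, 8.240, 6.109)
next step: t=0.210: state=(6.171, 8.340, 6.285) — x has crossed 6.08
linear interpolation between t=0.205 (6.06203) and t=0.210 (6.17072) → t≈0.206

t = 0.206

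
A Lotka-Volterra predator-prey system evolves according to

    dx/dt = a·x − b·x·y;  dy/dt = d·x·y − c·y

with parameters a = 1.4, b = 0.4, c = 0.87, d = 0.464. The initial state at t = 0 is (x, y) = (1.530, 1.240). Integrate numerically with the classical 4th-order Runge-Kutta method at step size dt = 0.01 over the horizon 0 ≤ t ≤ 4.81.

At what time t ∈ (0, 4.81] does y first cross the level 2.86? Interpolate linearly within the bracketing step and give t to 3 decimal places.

t = 1.497

t=0.000: state=(1.530, 1.240)
step 1 (dt=0.01): k1=(1.383, -0.198), k2=(1.390, -0.194), k3=(1.390, -0.194), k4=(1.397, -0.190); state += dt/6·(k1+2k2+2k3+k4)
t=0.010: state=(1.544, 1.238)
t=0.020: state=(1.558, 1.236)
t=0.030: state=(1.572, 1.234)
continuing one RK4 step at a time; state shown every 20 steps (Δt=0.2):
t=0.200: state=(1.835, 1.218)
t=0.400: state=(2.202, 1.233)
t=0.600: state=(2.634, 1.296)
t=0.800: state=(3.128, 1.423)
t=1.000: state=(3.664, 1.638)
t=1.200: state=(4.199, 1.983)
t=1.400: state=(4.648, 2.515)
t=1.490: state=(4.789, 2.832)
next step: t=1.500: state=(4.801, 2.871) — y has crossed 2.86
linear interpolation between t=1.490 (2.83230) and t=1.500 (2.87094) → t≈1.497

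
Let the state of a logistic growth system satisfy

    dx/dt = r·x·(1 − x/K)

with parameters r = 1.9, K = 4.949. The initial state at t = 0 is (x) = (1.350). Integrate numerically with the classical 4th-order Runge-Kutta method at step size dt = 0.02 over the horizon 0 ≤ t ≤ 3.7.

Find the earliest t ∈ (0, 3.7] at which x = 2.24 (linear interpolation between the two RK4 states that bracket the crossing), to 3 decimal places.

t = 0.416

t=0.000: state=(1.350)
step 1 (dt=0.02): k1=(1.865), k2=(1.881), k3=(1.881), k4=(1.897); state += dt/6·(k1+2k2+2k3+k4)
t=0.020: state=(1.388)
t=0.040: state=(1.426)
t=0.060: state=(1.465)
continuing one RK4 step at a time; state shown every 10 steps (Δt=0.2):
t=0.200: state=(1.753)
t=0.400: state=(2.203)
next step: t=0.420: state=(2.249) — x has crossed 2.24
linear interpolation between t=0.400 (2.20272) and t=0.420 (2.24926) → t≈0.416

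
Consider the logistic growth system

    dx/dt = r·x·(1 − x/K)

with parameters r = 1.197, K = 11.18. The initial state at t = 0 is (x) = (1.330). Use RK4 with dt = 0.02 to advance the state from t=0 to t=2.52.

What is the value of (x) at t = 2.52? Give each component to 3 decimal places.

(x) = (8.204)

t=0.000: state=(1.330)
step 1 (dt=0.02): k1=(1.403), k2=(1.415), k3=(1.416), k4=(1.428); state += dt/6·(k1+2k2+2k3+k4)
t=0.020: state=(1.358)
t=0.040: state=(1.387)
t=0.060: state=(1.416)
continuing one RK4 step at a time; state shown every 5 steps (Δt=0.1):
t=0.100: state=(1.477)
t=0.200: state=(1.637)
t=0.300: state=(1.812)
t=0.400: state=(2.001)
t=0.500: state=(2.205)
t=0.600: state=(2.424)
t=0.700: state=(2.659)
t=0.800: state=(2.910)
t=0.900: state=(3.174)
t=1.000: state=(3.453)
t=1.100: state=(3.745)
t=1.200: state=(4.049)
t=1.300: state=(4.363)
t=1.400: state=(4.685)
t=1.500: state=(5.014)
t=1.600: state=(5.347)
t=1.700: state=(5.681)
t=1.800: state=(6.015)
t=1.900: state=(6.346)
t=2.000: state=(6.671)
t=2.100: state=(6.989)
t=2.200: state=(7.298)
t=2.300: state=(7.595)
t=2.400: state=(7.880)
t=2.500: state=(8.152)
t=2.520: state=(8.204)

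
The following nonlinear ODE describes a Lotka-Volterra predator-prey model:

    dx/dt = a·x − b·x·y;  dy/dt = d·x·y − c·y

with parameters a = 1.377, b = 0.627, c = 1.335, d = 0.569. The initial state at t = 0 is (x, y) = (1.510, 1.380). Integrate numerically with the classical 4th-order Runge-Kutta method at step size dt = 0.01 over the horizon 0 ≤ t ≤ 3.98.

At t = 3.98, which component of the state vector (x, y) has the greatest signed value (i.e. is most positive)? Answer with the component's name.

largest component: y

t=0.000: state=(1.510, 1.380)
step 1 (dt=0.01): k1=(0.773, -0.657), k2=(0.778, -0.652), k3=(0.778, -0.652), k4=(0.783, -0.647); state += dt/6·(k1+2k2+2k3+k4)
t=0.010: state=(1.518, 1.373)
t=0.020: state=(1.526, 1.367)
t=0.030: state=(1.534, 1.361)
continuing one RK4 step at a time; state shown every 20 steps (Δt=0.2):
t=0.200: state=(1.685, 1.267)
t=0.400: state=(1.904, 1.189)
t=0.600: state=(2.166, 1.147)
t=0.800: state=(2.472, 1.143)
t=1.000: state=(2.816, 1.182)
t=1.200: state=(3.181, 1.273)
t=1.400: state=(3.539, 1.430)
t=1.600: state=(3.842, 1.667)
t=1.800: state=(4.025, 2.000)
t=2.000: state=(4.020, 2.426)
t=2.200: state=(3.791, 2.903)
t=2.400: state=(3.372, 3.346)
t=2.600: state=(2.858, 3.653)
t=2.800: state=(2.359, 3.762)
t=3.000: state=(1.946, 3.676)
t=3.200: state=(1.638, 3.448)
t=3.400: state=(1.426, 3.140)
t=3.600: state=(1.294, 2.805)
t=3.800: state=(1.224, 2.477)
t=3.980: state=(1.204, 2.205)
compare at T: x=1.204, y=2.205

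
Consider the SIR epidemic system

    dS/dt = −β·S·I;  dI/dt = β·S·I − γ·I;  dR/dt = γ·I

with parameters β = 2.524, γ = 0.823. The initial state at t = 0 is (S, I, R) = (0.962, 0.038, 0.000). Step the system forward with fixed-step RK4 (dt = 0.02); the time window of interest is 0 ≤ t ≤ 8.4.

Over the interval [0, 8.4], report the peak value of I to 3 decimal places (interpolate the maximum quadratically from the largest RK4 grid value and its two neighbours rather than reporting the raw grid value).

t=0.000: state=(0.962, 0.038, 0.000)
step 1 (dt=0.02): k1=(-0.092, 0.061, 0.031), k2=(-0.094, 0.062, 0.032), k3=(-0.094, 0.062, 0.032), k4=(-0.095, 0.063, 0.032); state += dt/6·(k1+2k2+2k3+k4)
t=0.020: state=(0.960, 0.039, 0.001)
t=0.040: state=(0.958, 0.041, 0.001)
t=0.060: state=(0.956, 0.042, 0.002)
continuing one RK4 step at a time; state shown every 25 steps (Δt=0.5):
t=0.500: state=(0.895, 0.082, 0.024)
t=1.000: state=(0.773, 0.156, 0.072)
t=1.500: state=(0.599, 0.246, 0.154)
t=2.000: state=(0.420, 0.310, 0.271)
t=2.500: state=(0.281, 0.318, 0.402)
t=3.000: state=(0.192, 0.282, 0.526)
t=3.500: state=(0.139, 0.230, 0.632)
t=4.000: state=(0.107, 0.178, 0.715)
t=4.500: state=(0.088, 0.133, 0.779)
t=5.000: state=(0.076, 0.098, 0.826)
t=5.500: state=(0.069, 0.071, 0.860)
t=6.000: state=(0.064, 0.051, 0.885)
t=6.500: state=(0.060, 0.037, 0.903)
t=7.000: state=(0.058, 0.026, 0.916)
t=7.500: state=(0.056, 0.019, 0.925)
t=8.000: state=(0.055, 0.013, 0.931)
t=8.400: state=(0.055, 0.010, 0.935)
largest grid value and its neighbours: I(2.300)=0.32113, I(2.320)=0.32115, I(2.340)=0.32109
parabola through these three points peaks at t≈2.315 with I≈0.32115

max I = 0.321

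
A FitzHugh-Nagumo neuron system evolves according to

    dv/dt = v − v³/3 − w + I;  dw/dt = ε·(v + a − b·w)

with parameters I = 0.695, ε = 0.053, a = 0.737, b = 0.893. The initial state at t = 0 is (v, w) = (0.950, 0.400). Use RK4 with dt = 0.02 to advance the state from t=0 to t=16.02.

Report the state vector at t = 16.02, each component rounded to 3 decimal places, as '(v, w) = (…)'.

(v, w) = (0.984, 1.465)

t=0.000: state=(0.950, 0.400)
step 1 (dt=0.02): k1=(0.959, 0.070), k2=(0.959, 0.071), k3=(0.959, 0.071), k4=(0.959, 0.071); state += dt/6·(k1+2k2+2k3+k4)
t=0.020: state=(0.969, 0.401)
t=0.040: state=(0.988, 0.403)
t=0.060: state=(1.008, 0.404)
continuing one RK4 step at a time; state shown every 50 steps (Δt=1):
t=1.000: state=(1.662, 0.490)
t=2.000: state=(1.780, 0.596)
t=3.000: state=(1.751, 0.698)
t=4.000: state=(1.706, 0.794)
t=5.000: state=(1.658, 0.882)
t=6.000: state=(1.609, 0.964)
t=7.000: state=(1.560, 1.040)
t=8.000: state=(1.509, 1.109)
t=9.000: state=(1.457, 1.173)
t=10.000: state=(1.404, 1.231)
t=11.000: state=(1.348, 1.283)
t=12.000: state=(1.289, 1.331)
t=13.000: state=(1.226, 1.372)
t=14.000: state=(1.157, 1.409)
t=15.000: state=(1.079, 1.440)
t=16.000: state=(0.986, 1.465)
t=16.020: state=(0.984, 1.465)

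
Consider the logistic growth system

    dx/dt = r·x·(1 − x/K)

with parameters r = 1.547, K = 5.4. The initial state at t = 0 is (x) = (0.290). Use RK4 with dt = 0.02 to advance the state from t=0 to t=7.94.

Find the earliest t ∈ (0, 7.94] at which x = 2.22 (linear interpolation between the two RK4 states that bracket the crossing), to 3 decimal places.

t = 1.622

t=0.000: state=(0.290)
step 1 (dt=0.02): k1=(0.425), k2=(0.430), k3=(0.430), k4=(0.436); state += dt/6·(k1+2k2+2k3+k4)
t=0.020: state=(0.299)
t=0.040: state=(0.307)
t=0.060: state=(0.317)
continuing one RK4 step at a time; state shown every 25 steps (Δt=0.5):
t=0.500: state=(0.591)
t=1.000: state=(1.137)
t=1.500: state=(1.977)
t=1.620: state=(2.215)
next step: t=1.640: state=(2.256) — x has crossed 2.22
linear interpolation between t=1.620 (2.21535) and t=1.640 (2.25588) → t≈1.622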